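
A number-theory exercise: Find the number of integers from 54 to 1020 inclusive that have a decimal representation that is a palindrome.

96

The integers in [54, 1020] that have a decimal representation that is a palindrome: 55, 66, 77, 88, 99, 101, …, 999, 1001.
96 qualify.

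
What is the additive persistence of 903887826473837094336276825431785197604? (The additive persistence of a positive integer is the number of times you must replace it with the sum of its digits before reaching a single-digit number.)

903887826473837094336276825431785197604 → 193 → 13 → 4 (3 steps)

3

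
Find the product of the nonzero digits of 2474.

2×4×7×4 = 224

224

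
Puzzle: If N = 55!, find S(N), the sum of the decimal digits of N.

279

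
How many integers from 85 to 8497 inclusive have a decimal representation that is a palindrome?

The integers in [85, 8497] that have a decimal representation that is a palindrome: 88, 99, 101, 111, 121, 131, …, 8338, 8448.
167 qualify.

167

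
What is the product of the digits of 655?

6×5×5 = 150

150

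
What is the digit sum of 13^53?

241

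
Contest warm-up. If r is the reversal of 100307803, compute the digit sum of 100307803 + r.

Reversal of 100307803 is 308703001; 100307803 + 308703001 = 409010804.
Digit sum of 409010804: 4+0+9+0+1+0+8+0+4 = 26.

26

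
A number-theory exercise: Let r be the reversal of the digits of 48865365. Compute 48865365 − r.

Reverse of 48865365 is 56356884.
48865365 − 56356884 = -7491519

-7491519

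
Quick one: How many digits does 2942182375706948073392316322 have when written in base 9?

29

2942182375706948073392316322 in base 9 is 55532860630774557447751207151, which has 29 digits.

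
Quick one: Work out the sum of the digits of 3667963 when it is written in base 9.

27

3667963 in base 9 is 6810444.
Digit sum: 6+8+1+0+4+4+4 = 27.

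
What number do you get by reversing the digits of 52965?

Reversing 52965 gives 56925.

56925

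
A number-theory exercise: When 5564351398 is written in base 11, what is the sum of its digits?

48

5564351398 in base 11 is 23A5A27621.
Digit sum: 2+3+10+5+10+2+7+6+2+1 = 48.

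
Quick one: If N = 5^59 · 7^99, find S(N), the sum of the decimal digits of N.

5^59 · 7^99 = 80156033339165581858422717763495019263451408442028732108334288841692397629495089376831795657807333554956130683422088623046875
Sum of its 125 digits: 569.

569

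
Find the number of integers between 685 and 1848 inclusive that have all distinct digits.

The integers in [685, 1848] that have all distinct digits: 685, 687, 689, 690, 691, 692, …, 1846, 1847.
646 qualify.

646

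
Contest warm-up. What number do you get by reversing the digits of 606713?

Reversing 606713 gives 317606.

317606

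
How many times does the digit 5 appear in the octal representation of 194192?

194192 in base 8 is 573220.
The digit 5 appears 1 time.

1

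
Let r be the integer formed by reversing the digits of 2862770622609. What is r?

Reversing 2862770622609 gives 9062260772682.

9062260772682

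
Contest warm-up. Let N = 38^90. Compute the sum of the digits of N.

38^90 = 15153874824008023236903836270101574335273379771859210291726240833823137196741162804516465417352694601486996547896190265662339443626269185409024
Sum of its 143 digits: 613.

613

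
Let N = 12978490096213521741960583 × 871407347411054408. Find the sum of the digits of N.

173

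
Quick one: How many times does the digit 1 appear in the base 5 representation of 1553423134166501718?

1553423134166501718 in base 5 is 101012340234112233111023333.
The digit 1 appears 8 times.

8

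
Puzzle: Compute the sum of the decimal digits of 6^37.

6^37 = 61886548790943213277031694336
Sum of its 29 digits: 135.

135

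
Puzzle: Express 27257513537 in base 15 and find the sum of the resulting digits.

27257513537 in base 15 is A97EA0492.
Digit sum: 10+9+7+14+10+0+4+9+2 = 65.

65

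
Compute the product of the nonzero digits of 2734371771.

172872

2×7×3×4×3×7×1×7×7×1 = 172872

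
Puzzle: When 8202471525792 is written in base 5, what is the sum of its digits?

36

8202471525792 in base 5 is 2033342130202311132.
Digit sum: 2+0+3+3+3+4+2+1+3+0+2+0+2+3+1+1+1+3+2 = 36.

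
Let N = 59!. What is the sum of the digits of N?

324

59! = 138683118545689835737939019720389406345902876772687432540821294940160000000000000
Sum of its 81 digits: 324.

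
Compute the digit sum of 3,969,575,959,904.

80

3+9+6+9+5+7+5+9+5+9+9+0+4 = 80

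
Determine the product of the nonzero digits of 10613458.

1×6×1×3×4×5×8 = 2880

2880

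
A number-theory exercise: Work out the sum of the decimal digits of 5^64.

5^64 = 542101086242752217003726400434970855712890625
Sum of its 45 digits: 166.

166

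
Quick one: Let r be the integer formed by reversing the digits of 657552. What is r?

Reversing 657552 gives 255756.

255756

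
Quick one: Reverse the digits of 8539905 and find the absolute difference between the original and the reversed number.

Reverse of 8539905 is 5099358.
|8539905 − 5099358| = 3440547

3440547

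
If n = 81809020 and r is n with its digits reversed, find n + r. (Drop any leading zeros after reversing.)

Reverse of 81809020 is 2090818.
81809020 + 2090818 = 83899838

83899838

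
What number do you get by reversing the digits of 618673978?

879376816

Reversing 618673978 gives 879376816.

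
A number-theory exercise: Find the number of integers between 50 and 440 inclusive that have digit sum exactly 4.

The integers in [50, 440] that have digit sum exactly 4: 103, 112, 121, 130, 202, 211, 220, 301, 310, 400.
10 qualify.

10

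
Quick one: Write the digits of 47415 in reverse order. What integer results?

51474

Reversing 47415 gives 51474.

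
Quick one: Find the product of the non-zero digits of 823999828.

4478976

8×2×3×9×9×9×8×2×8 = 4478976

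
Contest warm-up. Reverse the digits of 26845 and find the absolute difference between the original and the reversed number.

Reverse of 26845 is 54862.
|26845 − 54862| = 28017

28017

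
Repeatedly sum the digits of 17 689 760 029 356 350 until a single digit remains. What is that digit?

5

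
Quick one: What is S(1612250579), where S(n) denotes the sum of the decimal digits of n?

1+6+1+2+2+5+0+5+7+9 = 38

38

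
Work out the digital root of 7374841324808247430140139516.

7+3+7+4+8+4+1+3+2+4+8+0+8+2+4+7+4+3+0+1+4+0+1+3+9+5+1+6 = 109
1+0+9 = 10
1+0 = 1

1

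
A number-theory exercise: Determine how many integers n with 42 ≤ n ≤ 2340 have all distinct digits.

1331

The integers in [42, 2340] that have all distinct digits: 42, 43, 45, 46, 47, 48, …, 2319, 2340.
1331 qualify.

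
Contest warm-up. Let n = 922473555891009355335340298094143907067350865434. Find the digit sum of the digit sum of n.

First digit sum: 207.
2+0+7 = 9.

9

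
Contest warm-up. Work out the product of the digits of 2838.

2×8×3×8 = 384

384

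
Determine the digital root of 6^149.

9

The digital root of n equals n mod 9 (or 9 when 9 | n), so we need 6^149 mod 9.
6^149 ≡ 0 (mod 9), so the digital root is 9.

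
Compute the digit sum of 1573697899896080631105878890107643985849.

215

1+5+7+3+6+9+7+8+9+9+8+9+6+0+8+0+6+3+1+1+0+5+8+7+8+8+9+0+1+0+7+6+4+3+9+8+5+8+4+9 = 215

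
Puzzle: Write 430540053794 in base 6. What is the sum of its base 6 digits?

44

430540053794 in base 6 is 525442023313442.
Digit sum: 5+2+5+4+4+2+0+2+3+3+1+3+4+4+2 = 44.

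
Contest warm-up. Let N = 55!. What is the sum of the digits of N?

55! = 12696403353658275925965100847566516959580321051449436762275840000000000000
Sum of its 74 digits: 279.

279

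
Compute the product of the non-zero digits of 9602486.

20736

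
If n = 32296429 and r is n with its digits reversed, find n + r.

Reverse of 32296429 is 92469223.
32296429 + 92469223 = 124765652

124765652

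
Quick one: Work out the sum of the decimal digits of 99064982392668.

81

9+9+0+6+4+9+8+2+3+9+2+6+6+8 = 81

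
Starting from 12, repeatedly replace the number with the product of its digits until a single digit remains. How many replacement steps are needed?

12 → 2 (1 step)

1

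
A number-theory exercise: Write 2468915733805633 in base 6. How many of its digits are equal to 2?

4

2468915733805633 in base 6 is 40150540121422045201.
The digit 2 appears 4 times.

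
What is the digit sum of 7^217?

799

7^217 = 2433742818959502347943450005071329052791986482338949364691974502909352359235489219758413452752079745640262125041128267154222978114597020205328636492628942333776331947920661334370827207
Sum of its 184 digits: 799.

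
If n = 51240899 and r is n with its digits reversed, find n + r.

Reverse of 51240899 is 99804215.
51240899 + 99804215 = 151045114

151045114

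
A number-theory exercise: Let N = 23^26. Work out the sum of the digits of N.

23^26 = 254052654154149545721997685422868689
Sum of its 36 digits: 178.

178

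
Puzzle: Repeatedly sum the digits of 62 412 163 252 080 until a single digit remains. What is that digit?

6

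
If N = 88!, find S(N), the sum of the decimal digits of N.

531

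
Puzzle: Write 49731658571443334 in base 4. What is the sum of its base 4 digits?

47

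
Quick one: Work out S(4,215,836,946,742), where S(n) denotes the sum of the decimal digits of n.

61

4+2+1+5+8+3+6+9+4+6+7+4+2 = 61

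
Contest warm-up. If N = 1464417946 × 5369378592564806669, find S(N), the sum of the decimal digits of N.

107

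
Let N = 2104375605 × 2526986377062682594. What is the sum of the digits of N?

123

2104375605 × 2526986377062682594 = 5317728486058040806671719370
Sum of its 28 digits: 123.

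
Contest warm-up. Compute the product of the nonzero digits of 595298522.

5×9×5×2×9×8×5×2×2 = 648000

648000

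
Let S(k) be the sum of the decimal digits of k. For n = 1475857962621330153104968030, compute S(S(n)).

10

First digit sum: 109.
1+0+9 = 10.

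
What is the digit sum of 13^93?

13^93 = 39512250320847782482430188505249695960763096088389485759674433411807305339789553275948906695914138977853
Sum of its 104 digits: 514.

514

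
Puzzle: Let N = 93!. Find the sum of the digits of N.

513

93! = 1156772507081641574759205162306240436214753229576413535186142281213246807121467315215203289516844845303838996289387078090752000000000000000000000
Sum of its 145 digits: 513.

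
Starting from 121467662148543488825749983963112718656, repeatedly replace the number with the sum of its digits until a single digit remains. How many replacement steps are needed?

3

121467662148543488825749983963112718656 → 190 → 10 → 1 (3 steps)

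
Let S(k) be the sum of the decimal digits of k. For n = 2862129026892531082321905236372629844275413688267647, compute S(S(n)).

First digit sum: 228.
2+2+8 = 12.

12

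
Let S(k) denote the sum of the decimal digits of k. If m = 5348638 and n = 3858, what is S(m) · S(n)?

888

S(5348638) = 5+3+4+8+6+3+8 = 37.
S(3858) = 3+8+5+8 = 24.
37 · 24 = 888.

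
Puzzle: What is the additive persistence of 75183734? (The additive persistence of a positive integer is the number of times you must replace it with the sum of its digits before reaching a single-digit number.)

3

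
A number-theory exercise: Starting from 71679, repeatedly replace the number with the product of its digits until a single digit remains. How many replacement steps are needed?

5

71679 → 2646 → 288 → 128 → 16 → 6 (5 steps)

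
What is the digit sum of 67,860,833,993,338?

6+7+8+6+0+8+3+3+9+9+3+3+3+8 = 76

76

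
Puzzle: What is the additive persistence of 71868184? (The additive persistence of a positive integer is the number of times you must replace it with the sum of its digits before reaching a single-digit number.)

2

71868184 → 43 → 7 (2 steps)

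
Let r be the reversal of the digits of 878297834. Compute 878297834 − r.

439504956

Reverse of 878297834 is 438792878.
878297834 − 438792878 = 439504956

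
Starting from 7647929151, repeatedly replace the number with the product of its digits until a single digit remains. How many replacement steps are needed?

7647929151 → 952560 → 0 (2 steps)

2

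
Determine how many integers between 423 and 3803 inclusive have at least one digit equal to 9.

887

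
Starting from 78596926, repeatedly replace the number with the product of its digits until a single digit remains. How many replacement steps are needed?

78596926 → 1632960 → 0 (2 steps)

2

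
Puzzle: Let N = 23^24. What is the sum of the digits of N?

23^24 = 480250763996501976790165756943041
Sum of its 33 digits: 154.

154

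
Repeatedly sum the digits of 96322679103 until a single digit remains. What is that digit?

9+6+3+2+2+6+7+9+1+0+3 = 48
4+8 = 12
1+2 = 3

3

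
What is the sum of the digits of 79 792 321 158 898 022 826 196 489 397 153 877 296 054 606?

224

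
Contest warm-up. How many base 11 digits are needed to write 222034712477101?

14

222034712477101 in base 11 is 6482443583AA77, which has 14 digits.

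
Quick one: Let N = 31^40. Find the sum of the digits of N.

31^40 = 451302514611022222119906091571193923850834154614488607763201
Sum of its 60 digits: 220.

220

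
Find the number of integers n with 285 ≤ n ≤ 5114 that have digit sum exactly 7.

94

The integers in [285, 5114] that have digit sum exactly 7: 304, 313, 322, 331, 340, 403, …, 5101, 5110.
94 qualify.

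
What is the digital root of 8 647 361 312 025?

3

8+6+4+7+3+6+1+3+1+2+0+2+5 = 48
4+8 = 12
1+2 = 3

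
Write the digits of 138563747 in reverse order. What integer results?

Reversing 138563747 gives 747365831.

747365831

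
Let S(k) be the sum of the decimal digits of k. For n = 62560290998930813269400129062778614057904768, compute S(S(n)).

2

First digit sum: 200.
2+0+0 = 2.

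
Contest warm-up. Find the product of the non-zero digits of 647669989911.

6×4×7×6×6×9×9×8×9×9×1×1 = 317447424

317447424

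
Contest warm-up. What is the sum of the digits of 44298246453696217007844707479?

139

4+4+2+9+8+2+4+6+4+5+3+6+9+6+2+1+7+0+0+7+8+4+4+7+0+7+4+7+9 = 139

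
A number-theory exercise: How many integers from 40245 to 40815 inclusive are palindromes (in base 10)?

6

The integers in [40245, 40815] that are palindromes (in base 10): 40304, 40404, 40504, 40604, 40704, 40804.
6 qualify.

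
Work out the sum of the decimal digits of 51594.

5+1+5+9+4 = 24

24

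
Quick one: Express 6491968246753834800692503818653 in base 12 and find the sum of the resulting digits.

118

6491968246753834800692503818653 in base 12 is 3B313272200052551B125B7292565.
Digit sum: 3+11+3+1+3+2+7+2+2+0+0+0+5+2+5+5+1+11+1+2+5+11+7+2+9+2+5+6+5 = 118.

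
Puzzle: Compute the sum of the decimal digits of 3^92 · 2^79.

3^92 · 2^79 = 47481572295526774738619503581588056464119209744872115988214063300608
Sum of its 68 digits: 306.

306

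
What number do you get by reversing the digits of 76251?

Reversing 76251 gives 15267.

15267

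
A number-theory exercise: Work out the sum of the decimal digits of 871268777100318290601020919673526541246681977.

194

8+7+1+2+6+8+7+7+7+1+0+0+3+1+8+2+9+0+6+0+1+0+2+0+9+1+9+6+7+3+5+2+6+5+4+1+2+4+6+6+8+1+9+7+7 = 194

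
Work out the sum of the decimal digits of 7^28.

133

7^28 = 459986536544739960976801
Sum of its 24 digits: 133.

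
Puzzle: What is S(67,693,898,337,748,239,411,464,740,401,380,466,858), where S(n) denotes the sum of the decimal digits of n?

6+7+6+9+3+8+9+8+3+3+7+7+4+8+2+3+9+4+1+1+4+6+4+7+4+0+4+0+1+3+8+0+4+6+6+8+5+8 = 186

186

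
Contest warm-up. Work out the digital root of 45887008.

4

4+5+8+8+7+0+0+8 = 40
4+0 = 4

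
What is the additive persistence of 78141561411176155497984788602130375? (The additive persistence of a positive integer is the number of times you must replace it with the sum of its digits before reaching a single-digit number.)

3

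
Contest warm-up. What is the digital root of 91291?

4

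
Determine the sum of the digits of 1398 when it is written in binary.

1398 in base 2 is 10101110110.
Digit sum: 1+0+1+0+1+1+1+0+1+1+0 = 7.

7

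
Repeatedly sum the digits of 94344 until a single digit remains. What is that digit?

9+4+3+4+4 = 24
2+4 = 6

6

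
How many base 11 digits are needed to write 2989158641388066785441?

21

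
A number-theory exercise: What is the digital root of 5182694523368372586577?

4

5+1+8+2+6+9+4+5+2+3+3+6+8+3+7+2+5+8+6+5+7+7 = 112
1+1+2 = 4
(Equivalently, 5182694523368372586577 mod 9 = 4.)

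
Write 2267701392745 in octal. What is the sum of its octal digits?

54

2267701392745 in base 8 is 40777542232551.
Digit sum: 4+0+7+7+7+5+4+2+2+3+2+5+5+1 = 54.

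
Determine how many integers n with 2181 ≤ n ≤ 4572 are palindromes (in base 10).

24

The integers in [2181, 4572] that are palindromes (in base 10): 2222, 2332, 2442, 2552, 2662, 2772, …, 4444, 4554.
24 qualify.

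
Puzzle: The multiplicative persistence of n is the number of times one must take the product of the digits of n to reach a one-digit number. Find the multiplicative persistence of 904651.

904651 → 0 (1 step)

1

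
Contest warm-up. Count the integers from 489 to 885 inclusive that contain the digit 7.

156

The integers in [489, 885] that contain the digit 7: 497, 507, 517, 527, 537, 547, …, 878, 879.
156 qualify.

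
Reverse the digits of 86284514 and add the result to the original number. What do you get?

Reverse of 86284514 is 41548268.
86284514 + 41548268 = 127832782

127832782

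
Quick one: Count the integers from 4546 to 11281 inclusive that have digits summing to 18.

443

The integers in [4546, 11281] that have digits summing to 18: 4554, 4563, 4572, 4581, 4590, 4608, …, 11268, 11277.
443 qualify.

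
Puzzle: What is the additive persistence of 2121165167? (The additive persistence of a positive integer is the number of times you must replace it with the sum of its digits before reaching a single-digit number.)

2121165167 → 32 → 5 (2 steps)

2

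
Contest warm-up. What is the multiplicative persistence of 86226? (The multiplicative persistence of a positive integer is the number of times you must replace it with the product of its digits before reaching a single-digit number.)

86226 → 1152 → 10 → 0 (3 steps)

3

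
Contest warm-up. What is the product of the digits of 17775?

1715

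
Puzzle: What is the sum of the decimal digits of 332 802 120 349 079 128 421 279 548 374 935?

137

3+3+2+8+0+2+1+2+0+3+4+9+0+7+9+1+2+8+4+2+1+2+7+9+5+4+8+3+7+4+9+3+5 = 137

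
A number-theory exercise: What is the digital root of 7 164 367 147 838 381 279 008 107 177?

9

7+1+6+4+3+6+7+1+4+7+8+3+8+3+8+1+2+7+9+0+0+8+1+0+7+1+7+7 = 126
1+2+6 = 9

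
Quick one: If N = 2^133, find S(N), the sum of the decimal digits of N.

2^133 = 10889035741470030830827987437816582766592
Sum of its 41 digits: 191.

191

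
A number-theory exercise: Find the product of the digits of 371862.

3×7×1×8×6×2 = 2016

2016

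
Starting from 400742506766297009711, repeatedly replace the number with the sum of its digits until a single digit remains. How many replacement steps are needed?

400742506766297009711 → 83 → 11 → 2 (3 steps)

3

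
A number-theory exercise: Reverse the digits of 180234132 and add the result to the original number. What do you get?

Reverse of 180234132 is 231432081.
180234132 + 231432081 = 411666213

411666213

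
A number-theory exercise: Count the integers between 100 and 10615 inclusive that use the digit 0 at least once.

3226

The integers in [100, 10615] that use the digit 0 at least once: 100, 101, 102, 103, 104, 105, …, 10614, 10615.
3226 qualify.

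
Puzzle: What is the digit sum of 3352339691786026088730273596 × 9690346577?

3352339691786026088730273596 × 9690346577 = 32485333457239952925360105017272080892
Sum of its 38 digits: 154.

154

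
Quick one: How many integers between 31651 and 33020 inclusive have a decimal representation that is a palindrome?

13

The integers in [31651, 33020] that have a decimal representation that is a palindrome: 31713, 31813, 31913, 32023, 32123, 32223, …, 32823, 32923.
13 qualify.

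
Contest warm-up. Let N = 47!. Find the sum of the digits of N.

47! = 258623241511168180642964355153611979969197632389120000000000
Sum of its 60 digits: 225.

225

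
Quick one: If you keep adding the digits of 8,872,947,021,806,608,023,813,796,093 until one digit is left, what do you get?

1

8+8+7+2+9+4+7+0+2+1+8+0+6+6+0+8+0+2+3+8+1+3+7+9+6+0+9+3 = 127
1+2+7 = 10
1+0 = 1
(Equivalently, 8,872,947,021,806,608,023,813,796,093 mod 9 = 1.)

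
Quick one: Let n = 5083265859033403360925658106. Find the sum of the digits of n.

115

5+0+8+3+2+6+5+8+5+9+0+3+3+4+0+3+3+6+0+9+2+5+6+5+8+1+0+6 = 115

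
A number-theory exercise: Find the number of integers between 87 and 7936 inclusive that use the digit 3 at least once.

2870

The integers in [87, 7936] that use the digit 3 at least once: 93, 103, 113, 123, 130, 131, …, 7935, 7936.
2870 qualify.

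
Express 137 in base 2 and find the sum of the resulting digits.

137 in base 2 is 10001001.
Digit sum: 1+0+0+0+1+0+0+1 = 3.

3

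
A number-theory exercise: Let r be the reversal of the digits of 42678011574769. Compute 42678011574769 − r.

-54069499512855

Reverse of 42678011574769 is 96747511087624.
42678011574769 − 96747511087624 = -54069499512855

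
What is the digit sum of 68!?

68! = 2480035542436830599600990418569171581047399201355367672371710738018221445712183296000000000000000
Sum of its 97 digits: 342.

342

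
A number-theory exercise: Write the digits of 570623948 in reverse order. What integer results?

849326075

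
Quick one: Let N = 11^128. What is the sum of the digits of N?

553

11^128 = 19873012250342044933876323243536725795573361572335445760471484541737760392533800435569122898705703960201510224425798062253366862190081
Sum of its 134 digits: 553.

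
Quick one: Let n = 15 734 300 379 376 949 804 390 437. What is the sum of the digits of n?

1+5+7+3+4+3+0+0+3+7+9+3+7+6+9+4+9+8+0+4+3+9+0+4+3+7 = 118

118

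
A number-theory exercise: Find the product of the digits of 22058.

0

2×2×0×5×8 = 0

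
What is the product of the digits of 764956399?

7×6×4×9×5×6×3×9×9 = 11022480

11022480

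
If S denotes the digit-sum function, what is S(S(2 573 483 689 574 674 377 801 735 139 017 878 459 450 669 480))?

First digit sum: 233.
2+3+3 = 8.

8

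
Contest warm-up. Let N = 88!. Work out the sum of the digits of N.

88! = 185482642257398439114796845645546284380220968949399346684421580986889562184028199319100141244804501828416633516851200000000000000000000
Sum of its 135 digits: 531.

531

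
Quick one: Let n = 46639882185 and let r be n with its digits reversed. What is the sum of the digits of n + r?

66

Reversal of 46639882185 is 58128893664; 46639882185 + 58128893664 = 104768775849.
Digit sum of 104768775849: 1+0+4+7+6+8+7+7+5+8+4+9 = 66.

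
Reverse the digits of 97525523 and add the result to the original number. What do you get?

Reverse of 97525523 is 32552579.
97525523 + 32552579 = 130078102

130078102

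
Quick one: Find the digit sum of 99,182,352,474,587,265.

87

9+9+1+8+2+3+5+2+4+7+4+5+8+7+2+6+5 = 87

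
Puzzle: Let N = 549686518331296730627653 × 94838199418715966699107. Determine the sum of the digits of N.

208

549686518331296730627653 × 94838199418715966699107 = 52131279643283189171870061485384375666704605871
Sum of its 47 digits: 208.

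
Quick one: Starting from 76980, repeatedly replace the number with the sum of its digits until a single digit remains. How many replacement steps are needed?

76980 → 30 → 3 (2 steps)

2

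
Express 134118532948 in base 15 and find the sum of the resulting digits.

134118532948 in base 15 is 374E6EE89D.
Digit sum: 3+7+4+14+6+14+14+8+9+13 = 92.

92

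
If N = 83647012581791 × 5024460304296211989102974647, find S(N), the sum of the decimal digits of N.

200

83647012581791 × 5024460304296211989102974647 = 420281094290174680703837858885513486852777
Sum of its 42 digits: 200.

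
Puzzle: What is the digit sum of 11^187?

920

11^187 = 550087941146439334316204497841175798328939179830838127347589379819631187574735001951394696339821000136058413795978064784728297876400245478160643333154142316600692268469821778289369943376953085971
Sum of its 195 digits: 920.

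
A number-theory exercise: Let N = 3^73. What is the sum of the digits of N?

3^73 = 67585198634817523235520443624317923
Sum of its 35 digits: 153.

153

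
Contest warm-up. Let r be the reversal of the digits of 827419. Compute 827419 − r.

Reverse of 827419 is 914728.
827419 − 914728 = -87309

-87309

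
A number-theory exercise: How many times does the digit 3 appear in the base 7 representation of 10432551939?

1

10432551939 in base 7 is 516346141215.
The digit 3 appears 1 time.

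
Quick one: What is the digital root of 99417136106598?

9+9+4+1+7+1+3+6+1+0+6+5+9+8 = 69
6+9 = 15
1+5 = 6
(Equivalently, 99417136106598 mod 9 = 6.)

6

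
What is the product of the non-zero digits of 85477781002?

878080

8×5×4×7×7×7×8×1×2 = 878080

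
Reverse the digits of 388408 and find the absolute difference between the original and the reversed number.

416475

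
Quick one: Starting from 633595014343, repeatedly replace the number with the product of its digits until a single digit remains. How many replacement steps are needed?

633595014343 → 0 (1 step)

1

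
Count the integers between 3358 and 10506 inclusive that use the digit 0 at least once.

2251

The integers in [3358, 10506] that use the digit 0 at least once: 3360, 3370, 3380, 3390, 3400, 3401, …, 10505, 10506.
2251 qualify.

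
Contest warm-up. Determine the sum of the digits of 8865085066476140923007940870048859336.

8+8+6+5+0+8+5+0+6+6+4+7+6+1+4+0+9+2+3+0+0+7+9+4+0+8+7+0+0+4+8+8+5+9+3+3+6 = 169

169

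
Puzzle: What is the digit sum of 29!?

29! = 8841761993739701954543616000000
Sum of its 31 digits: 126.

126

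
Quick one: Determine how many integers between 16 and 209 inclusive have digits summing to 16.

7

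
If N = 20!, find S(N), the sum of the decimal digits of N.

54

20! = 2432902008176640000
Sum of its 19 digits: 54.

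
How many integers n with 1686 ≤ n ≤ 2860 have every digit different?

605

The integers in [1686, 2860] that have every digit different: 1687, 1689, 1690, 1692, 1693, 1694, …, 2859, 2860.
605 qualify.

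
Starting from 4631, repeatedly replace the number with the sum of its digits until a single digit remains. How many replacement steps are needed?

4631 → 14 → 5 (2 steps)

2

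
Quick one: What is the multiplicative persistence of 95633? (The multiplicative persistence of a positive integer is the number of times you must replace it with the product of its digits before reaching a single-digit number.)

2

95633 → 2430 → 0 (2 steps)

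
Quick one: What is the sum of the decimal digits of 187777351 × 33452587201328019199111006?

187777351 × 33452587201328019199111006 = 6281638208761879127286206261625106
Sum of its 34 digits: 145.

145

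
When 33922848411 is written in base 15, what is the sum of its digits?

53

33922848411 in base 15 is D3820E526.
Digit sum: 13+3+8+2+0+14+5+2+6 = 53.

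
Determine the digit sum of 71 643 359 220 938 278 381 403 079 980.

7+1+6+4+3+3+5+9+2+2+0+9+3+8+2+7+8+3+8+1+4+0+3+0+7+9+9+8+0 = 131

131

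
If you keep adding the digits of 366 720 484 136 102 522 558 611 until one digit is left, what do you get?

7

3+6+6+7+2+0+4+8+4+1+3+6+1+0+2+5+2+2+5+5+8+6+1+1 = 88
8+8 = 16
1+6 = 7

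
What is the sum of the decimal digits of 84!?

84! = 3314240134565353266999387579130131288000666286242049487118846032383059131291716864129885722968716753156177920000000000000000000
Sum of its 127 digits: 477.

477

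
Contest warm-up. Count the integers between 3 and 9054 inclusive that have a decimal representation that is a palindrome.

187

The integers in [3, 9054] that have a decimal representation that is a palindrome: 3, 4, 5, 6, 7, 8, …, 8998, 9009.
187 qualify.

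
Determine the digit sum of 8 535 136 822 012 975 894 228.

8+5+3+5+1+3+6+8+2+2+0+1+2+9+7+5+8+9+4+2+2+8 = 100

100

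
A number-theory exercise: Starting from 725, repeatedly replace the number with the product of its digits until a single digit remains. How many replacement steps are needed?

725 → 70 → 0 (2 steps)

2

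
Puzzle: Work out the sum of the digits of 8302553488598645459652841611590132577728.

8+3+0+2+5+5+3+4+8+8+5+9+8+6+4+5+4+5+9+6+5+2+8+4+1+6+1+1+5+9+0+1+3+2+5+7+7+7+2+8 = 191

191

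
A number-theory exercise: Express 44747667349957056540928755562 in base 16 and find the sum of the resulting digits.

187

44747667349957056540928755562 in base 16 is 90966723B95EFF2D5939C76A.
Digit sum: 9+0+9+6+6+7+2+3+11+9+5+14+15+15+2+13+5+9+3+9+12+7+6+10 = 187.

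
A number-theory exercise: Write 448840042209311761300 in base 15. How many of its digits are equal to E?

3

448840042209311761300 in base 15 is 484EE5BBE164083ABA.
The digit E appears 3 times.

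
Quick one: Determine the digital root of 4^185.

7

The digital root of n equals n mod 9 (or 9 when 9 | n), so we need 4^185 mod 9.
4^185 ≡ 7 (mod 9), so the digital root is 7.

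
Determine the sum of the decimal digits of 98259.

9+8+2+5+9 = 33

33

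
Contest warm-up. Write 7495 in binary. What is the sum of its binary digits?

8

7495 in base 2 is 1110101000111.
Digit sum: 1+1+1+0+1+0+1+0+0+0+1+1+1 = 8.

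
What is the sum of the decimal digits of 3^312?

657

3^312 = 72749744522375265125206295317964396725533432866824952575839903695438498229007286764085775359585486700313225701595838552106856020213734128131130137441
Sum of its 149 digits: 657.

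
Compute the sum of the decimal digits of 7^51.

217

7^51 = 12589255298531885026341962383987545444758743
Sum of its 44 digits: 217.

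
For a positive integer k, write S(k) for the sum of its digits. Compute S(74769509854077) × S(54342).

S(74769509854077) = 7+4+7+6+9+5+0+9+8+5+4+0+7+7 = 78.
S(54342) = 5+4+3+4+2 = 18.
78 · 18 = 1404.

1404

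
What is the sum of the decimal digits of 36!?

171

36! = 371993326789901217467999448150835200000000
Sum of its 42 digits: 171.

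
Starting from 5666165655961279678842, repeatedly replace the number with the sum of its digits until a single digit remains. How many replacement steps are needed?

2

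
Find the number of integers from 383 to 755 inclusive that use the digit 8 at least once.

The integers in [383, 755] that use the digit 8 at least once: 383, 384, 385, 386, 387, 388, …, 738, 748.
70 qualify.

70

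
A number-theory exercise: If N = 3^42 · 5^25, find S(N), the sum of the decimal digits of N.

3^42 · 5^25 = 32609399894330608609020709991455078125
Sum of its 38 digits: 171.

171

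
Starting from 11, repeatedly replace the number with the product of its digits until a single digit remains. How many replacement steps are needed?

1

11 → 1 (1 step)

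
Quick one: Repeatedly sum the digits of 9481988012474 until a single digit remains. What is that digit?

2

9+4+8+1+9+8+8+0+1+2+4+7+4 = 65
6+5 = 11
1+1 = 2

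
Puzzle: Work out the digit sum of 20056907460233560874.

2+0+0+5+6+9+0+7+4+6+0+2+3+3+5+6+0+8+7+4 = 77

77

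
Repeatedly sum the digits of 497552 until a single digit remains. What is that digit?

5

4+9+7+5+5+2 = 32
3+2 = 5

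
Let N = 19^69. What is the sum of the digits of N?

379

19^69 = 17139512525326116411423191762250532826900727845785730925360550615460152999307677371654979
Sum of its 89 digits: 379.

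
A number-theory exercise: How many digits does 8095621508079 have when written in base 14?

12

8095621508079 in base 14 is 1DDB89DC35A7, which has 12 digits.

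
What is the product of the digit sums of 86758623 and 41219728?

1530

S(86758623) = 8+6+7+5+8+6+2+3 = 45.
S(41219728) = 4+1+2+1+9+7+2+8 = 34.
45 · 34 = 1530.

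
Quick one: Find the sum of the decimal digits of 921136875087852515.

83

9+2+1+1+3+6+8+7+5+0+8+7+8+5+2+5+1+5 = 83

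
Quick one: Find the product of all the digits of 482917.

4×8×2×9×1×7 = 4032

4032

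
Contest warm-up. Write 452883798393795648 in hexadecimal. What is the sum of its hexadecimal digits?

108

452883798393795648 in base 16 is 648F76A47CAB440.
Digit sum: 6+4+8+15+7+6+10+4+7+12+10+11+4+4+0 = 108.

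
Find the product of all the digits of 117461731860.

1×1×7×4×6×1×7×3×1×8×6×0 = 0

0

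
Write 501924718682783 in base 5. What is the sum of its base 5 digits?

39

501924718682783 in base 5 is 1011242013310440322113.
Digit sum: 1+0+1+1+2+4+2+0+1+3+3+1+0+4+4+0+3+2+2+1+1+3 = 39.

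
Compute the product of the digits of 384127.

3×8×4×1×2×7 = 1344

1344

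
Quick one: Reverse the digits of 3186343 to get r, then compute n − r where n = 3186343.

Reverse of 3186343 is 3436813.
3186343 − 3436813 = -250470

-250470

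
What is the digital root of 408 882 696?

6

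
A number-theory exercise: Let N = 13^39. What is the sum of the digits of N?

13^39 = 27783742160348572763840067510872319734178277
Sum of its 44 digits: 199.

199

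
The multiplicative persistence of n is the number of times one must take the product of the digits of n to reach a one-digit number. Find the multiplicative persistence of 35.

2

35 → 15 → 5 (2 steps)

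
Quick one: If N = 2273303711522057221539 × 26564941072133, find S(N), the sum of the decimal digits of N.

153

2273303711522057221539 × 26564941072133 = 60390179135644686912028017760272687
Sum of its 35 digits: 153.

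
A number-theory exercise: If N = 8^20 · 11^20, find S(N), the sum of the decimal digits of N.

8^20 · 11^20 = 775627936381895764407110123826159026176
Sum of its 39 digits: 175.

175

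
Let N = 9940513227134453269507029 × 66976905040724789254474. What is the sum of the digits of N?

210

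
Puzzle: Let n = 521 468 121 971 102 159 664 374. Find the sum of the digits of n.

5+2+1+4+6+8+1+2+1+9+7+1+1+0+2+1+5+9+6+6+4+3+7+4 = 95

95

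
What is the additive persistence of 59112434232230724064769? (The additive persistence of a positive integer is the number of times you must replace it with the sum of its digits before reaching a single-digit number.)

59112434232230724064769 → 86 → 14 → 5 (3 steps)

3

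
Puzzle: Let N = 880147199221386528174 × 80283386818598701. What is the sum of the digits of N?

880147199221386528174 × 80283386818598701 = 70661198052396828068008340546136301974
Sum of its 38 digits: 159.

159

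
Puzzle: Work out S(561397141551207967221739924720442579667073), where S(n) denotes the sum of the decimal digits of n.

187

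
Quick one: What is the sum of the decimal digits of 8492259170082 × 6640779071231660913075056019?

8492259170082 × 6640779071231660913075056019 = 56395216964155699467233213570488598823558
Sum of its 41 digits: 207.

207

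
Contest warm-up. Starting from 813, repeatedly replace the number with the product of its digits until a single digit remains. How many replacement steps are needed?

2

813 → 24 → 8 (2 steps)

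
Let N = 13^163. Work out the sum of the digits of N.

13^163 = 37390943672440437420112697874393830885497091104187893672143989133250959543170267176262630114275677574911201911643998669839847614106235610766057815223532354084366583128147564927390997
Sum of its 182 digits: 823.

823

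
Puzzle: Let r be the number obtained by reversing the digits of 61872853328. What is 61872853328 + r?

144208681144

Reverse of 61872853328 is 82335827816.
61872853328 + 82335827816 = 144208681144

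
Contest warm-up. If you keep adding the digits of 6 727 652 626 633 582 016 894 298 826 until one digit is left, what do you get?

4

6+7+2+7+6+5+2+6+2+6+6+3+3+5+8+2+0+1+6+8+9+4+2+9+8+8+2+6 = 139
1+3+9 = 13
1+3 = 4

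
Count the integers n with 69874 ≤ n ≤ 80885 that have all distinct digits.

3320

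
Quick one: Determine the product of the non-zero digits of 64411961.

6×4×4×1×1×9×6×1 = 5184

5184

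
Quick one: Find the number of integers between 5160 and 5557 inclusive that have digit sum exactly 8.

3

The integers in [5160, 5557] that have digit sum exactly 8: 5201, 5210, 5300.
3 qualify.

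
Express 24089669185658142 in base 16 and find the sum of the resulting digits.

24089669185658142 in base 16 is 55956D2E915D1E.
Digit sum: 5+5+9+5+6+13+2+14+9+1+5+13+1+14 = 102.

102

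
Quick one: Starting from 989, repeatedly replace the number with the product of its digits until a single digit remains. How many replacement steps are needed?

989 → 648 → 192 → 18 → 8 (4 steps)

4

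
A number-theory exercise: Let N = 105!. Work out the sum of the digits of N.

105! = 1081396758240290900504101305800329649720646107774902579144176636573226531909905153326984536526808240339776398934872029657993872907813436816097280000000000000000000000000
Sum of its 169 digits: 648.

648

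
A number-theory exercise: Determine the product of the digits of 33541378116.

181440

3×3×5×4×1×3×7×8×1×1×6 = 181440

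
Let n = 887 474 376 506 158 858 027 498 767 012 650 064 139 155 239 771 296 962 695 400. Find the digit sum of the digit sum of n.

First digit sum: 285.
2+8+5 = 15.

15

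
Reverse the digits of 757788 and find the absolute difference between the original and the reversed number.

129969

Reverse of 757788 is 887757.
|757788 − 887757| = 129969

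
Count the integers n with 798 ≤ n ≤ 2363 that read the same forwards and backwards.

34

The integers in [798, 2363] that read the same forwards and backwards: 808, 818, 828, 838, 848, 858, …, 2222, 2332.
34 qualify.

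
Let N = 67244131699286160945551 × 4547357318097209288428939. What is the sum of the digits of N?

212

67244131699286160945551 × 4547357318097209288428939 = 305783094381841453545386607812948526067511700389
Sum of its 48 digits: 212.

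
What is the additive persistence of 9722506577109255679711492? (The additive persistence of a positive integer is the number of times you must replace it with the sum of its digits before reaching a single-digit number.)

9722506577109255679711492 → 118 → 10 → 1 (3 steps)

3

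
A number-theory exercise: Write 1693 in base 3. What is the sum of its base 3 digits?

9

1693 in base 3 is 2022201.
Digit sum: 2+0+2+2+2+0+1 = 9.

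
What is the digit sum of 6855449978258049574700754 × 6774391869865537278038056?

204

6855449978258049574700754 × 6774391869865537278038056 = 46441504596981205336559218420617362616322423894224
Sum of its 50 digits: 204.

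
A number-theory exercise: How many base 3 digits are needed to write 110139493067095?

30

110139493067095 in base 3 is 112102222020021122100210122111, which has 30 digits.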